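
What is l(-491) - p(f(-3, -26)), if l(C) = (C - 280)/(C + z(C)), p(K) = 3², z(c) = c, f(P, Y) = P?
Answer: -8067/982 ≈ -8.2149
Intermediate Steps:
p(K) = 9
l(C) = (-280 + C)/(2*C) (l(C) = (C - 280)/(C + C) = (-280 + C)/((2*C)) = (-280 + C)*(1/(2*C)) = (-280 + C)/(2*C))
l(-491) - p(f(-3, -26)) = (½)*(-280 - 491)/(-491) - 1*9 = (½)*(-1/491)*(-771) - 9 = 771/982 - 9 = -8067/982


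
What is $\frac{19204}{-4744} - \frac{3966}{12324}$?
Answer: $- \frac{2661300}{609011} \approx -4.3699$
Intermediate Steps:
$\frac{19204}{-4744} - \frac{3966}{12324} = 19204 \left(- \frac{1}{4744}\right) - \frac{661}{2054} = - \frac{4801}{1186} - \frac{661}{2054} = - \frac{2661300}{609011}$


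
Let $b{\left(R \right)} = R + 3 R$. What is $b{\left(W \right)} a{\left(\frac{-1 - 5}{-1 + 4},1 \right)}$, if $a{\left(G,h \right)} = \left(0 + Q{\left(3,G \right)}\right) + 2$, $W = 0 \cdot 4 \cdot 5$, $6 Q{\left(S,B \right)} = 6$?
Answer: $0$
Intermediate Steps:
$Q{\left(S,B \right)} = 1$ ($Q{\left(S,B \right)} = \frac{1}{6} \cdot 6 = 1$)
$W = 0$ ($W = 0 \cdot 5 = 0$)
$b{\left(R \right)} = 4 R$
$a{\left(G,h \right)} = 3$ ($a{\left(G,h \right)} = \left(0 + 1\right) + 2 = 1 + 2 = 3$)
$b{\left(W \right)} a{\left(\frac{-1 - 5}{-1 + 4},1 \right)} = 4 \cdot 0 \cdot 3 = 0 \cdot 3 = 0$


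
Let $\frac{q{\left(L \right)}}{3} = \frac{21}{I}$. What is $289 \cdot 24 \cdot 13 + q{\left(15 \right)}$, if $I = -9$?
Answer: $90161$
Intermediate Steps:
$q{\left(L \right)} = -7$ ($q{\left(L \right)} = 3 \frac{21}{-9} = 3 \cdot 21 \left(- \frac{1}{9}\right) = 3 \left(- \frac{7}{3}\right) = -7$)
$289 \cdot 24 \cdot 13 + q{\left(15 \right)} = 289 \cdot 24 \cdot 13 - 7 = 289 \cdot 312 - 7 = 90168 - 7 = 90161$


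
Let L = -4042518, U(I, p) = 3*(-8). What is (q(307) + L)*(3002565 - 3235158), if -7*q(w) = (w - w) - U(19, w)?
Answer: 6581835306450/7 ≈ 9.4026e+11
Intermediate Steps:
U(I, p) = -24
q(w) = -24/7 (q(w) = -((w - w) - 1*(-24))/7 = -(0 + 24)/7 = -⅐*24 = -24/7)
(q(307) + L)*(3002565 - 3235158) = (-24/7 - 4042518)*(3002565 - 3235158) = -28297650/7*(-232593) = 6581835306450/7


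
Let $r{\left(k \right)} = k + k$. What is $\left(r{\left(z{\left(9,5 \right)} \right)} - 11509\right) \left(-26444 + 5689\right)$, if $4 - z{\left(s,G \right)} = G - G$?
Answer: $238703255$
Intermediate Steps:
$z{\left(s,G \right)} = 4$ ($z{\left(s,G \right)} = 4 - \left(G - G\right) = 4 - 0 = 4 + 0 = 4$)
$r{\left(k \right)} = 2 k$
$\left(r{\left(z{\left(9,5 \right)} \right)} - 11509\right) \left(-26444 + 5689\right) = \left(2 \cdot 4 - 11509\right) \left(-26444 + 5689\right) = \left(8 - 11509\right) \left(-20755\right) = \left(-11501\right) \left(-20755\right) = 238703255$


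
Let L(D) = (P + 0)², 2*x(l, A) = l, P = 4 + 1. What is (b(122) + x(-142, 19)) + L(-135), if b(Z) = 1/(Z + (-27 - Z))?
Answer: -1243/27 ≈ -46.037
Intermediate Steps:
P = 5
x(l, A) = l/2
b(Z) = -1/27 (b(Z) = 1/(-27) = -1/27)
L(D) = 25 (L(D) = (5 + 0)² = 5² = 25)
(b(122) + x(-142, 19)) + L(-135) = (-1/27 + (½)*(-142)) + 25 = (-1/27 - 71) + 25 = -1918/27 + 25 = -1243/27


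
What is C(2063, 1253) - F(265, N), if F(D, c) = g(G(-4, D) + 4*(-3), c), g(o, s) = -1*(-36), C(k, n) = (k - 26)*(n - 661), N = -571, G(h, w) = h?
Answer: 1205868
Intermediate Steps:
C(k, n) = (-661 + n)*(-26 + k) (C(k, n) = (-26 + k)*(-661 + n) = (-661 + n)*(-26 + k))
g(o, s) = 36
F(D, c) = 36
C(2063, 1253) - F(265, N) = (17186 - 661*2063 - 26*1253 + 2063*1253) - 1*36 = (17186 - 1363643 - 32578 + 2584939) - 36 = 1205904 - 36 = 1205868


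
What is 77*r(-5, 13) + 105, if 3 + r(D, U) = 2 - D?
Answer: 413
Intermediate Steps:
r(D, U) = -1 - D (r(D, U) = -3 + (2 - D) = -1 - D)
77*r(-5, 13) + 105 = 77*(-1 - 1*(-5)) + 105 = 77*(-1 + 5) + 105 = 77*4 + 105 = 308 + 105 = 413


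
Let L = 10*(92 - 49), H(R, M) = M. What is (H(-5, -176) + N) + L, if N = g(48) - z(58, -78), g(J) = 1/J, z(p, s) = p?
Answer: 9409/48 ≈ 196.02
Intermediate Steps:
N = -2783/48 (N = 1/48 - 1*58 = 1/48 - 58 = -2783/48 ≈ -57.979)
L = 430 (L = 10*43 = 430)
(H(-5, -176) + N) + L = (-176 - 2783/48) + 430 = -11231/48 + 430 = 9409/48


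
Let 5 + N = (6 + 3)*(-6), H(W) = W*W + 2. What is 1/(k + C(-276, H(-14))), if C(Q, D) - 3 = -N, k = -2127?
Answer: -1/2065 ≈ -0.00048426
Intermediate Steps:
H(W) = 2 + W² (H(W) = W² + 2 = 2 + W²)
N = -59 (N = -5 + (6 + 3)*(-6) = -5 + 9*(-6) = -5 - 54 = -59)
C(Q, D) = 62 (C(Q, D) = 3 - 1*(-59) = 3 + 59 = 62)
1/(k + C(-276, H(-14))) = 1/(-2127 + 62) = 1/(-2065) = -1/2065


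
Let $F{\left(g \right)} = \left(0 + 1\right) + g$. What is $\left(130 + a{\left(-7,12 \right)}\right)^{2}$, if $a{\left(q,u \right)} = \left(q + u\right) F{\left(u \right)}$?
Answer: $38025$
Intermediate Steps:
$F{\left(g \right)} = 1 + g$
$a{\left(q,u \right)} = \left(1 + u\right) \left(q + u\right)$ ($a{\left(q,u \right)} = \left(q + u\right) \left(1 + u\right) = \left(1 + u\right) \left(q + u\right)$)
$\left(130 + a{\left(-7,12 \right)}\right)^{2} = \left(130 + \left(1 + 12\right) \left(-7 + 12\right)\right)^{2} = \left(130 + 13 \cdot 5\right)^{2} = \left(130 + 65\right)^{2} = 195^{2} = 38025$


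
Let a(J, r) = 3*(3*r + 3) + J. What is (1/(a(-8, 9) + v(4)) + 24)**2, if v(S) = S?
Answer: 4264225/7396 ≈ 576.56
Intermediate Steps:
a(J, r) = 9 + J + 9*r (a(J, r) = 3*(3 + 3*r) + J = (9 + 9*r) + J = 9 + J + 9*r)
(1/(a(-8, 9) + v(4)) + 24)**2 = (1/((9 - 8 + 9*9) + 4) + 24)**2 = (1/((9 - 8 + 81) + 4) + 24)**2 = (1/(82 + 4) + 24)**2 = (1/86 + 24)**2 = (2065/86)**2 = 4264225/7396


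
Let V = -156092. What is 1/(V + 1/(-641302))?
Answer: -641302/100102111785 ≈ -6.4065e-6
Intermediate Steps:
1/(V + 1/(-641302)) = 1/(-156092 + 1/(-641302)) = 1/(-156092 - 1/641302) = 1/(-100102111785/641302) = -641302/100102111785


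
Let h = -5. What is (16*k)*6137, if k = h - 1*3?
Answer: -785536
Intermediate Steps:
k = -8 (k = -5 - 1*3 = -5 - 3 = -8)
(16*k)*6137 = (16*(-8))*6137 = -128*6137 = -785536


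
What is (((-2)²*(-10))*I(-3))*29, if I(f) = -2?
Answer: 2320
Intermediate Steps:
(((-2)²*(-10))*I(-3))*29 = (((-2)²*(-10))*(-2))*29 = ((4*(-10))*(-2))*29 = -40*(-2)*29 = 80*29 = 2320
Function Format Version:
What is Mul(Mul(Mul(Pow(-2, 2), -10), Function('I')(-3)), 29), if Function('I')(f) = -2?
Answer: 2320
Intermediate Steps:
Mul(Mul(Mul(Pow(-2, 2), -10), Function('I')(-3)), 29) = Mul(Mul(Mul(Pow(-2, 2), -10), -2), 29) = Mul(Mul(Mul(4, -10), -2), 29) = Mul(Mul(-40, -2), 29) = Mul(80, 29) = 2320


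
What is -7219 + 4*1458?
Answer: -1387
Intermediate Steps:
-7219 + 4*1458 = -7219 + 5832 = -1387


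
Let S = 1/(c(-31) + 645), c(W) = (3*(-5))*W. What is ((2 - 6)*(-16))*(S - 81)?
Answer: -2877088/555 ≈ -5183.9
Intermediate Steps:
c(W) = -15*W
S = 1/1110 (S = 1/(-15*(-31) + 645) = 1/(465 + 645) = 1/1110 ≈ 0.00090090)
((2 - 6)*(-16))*(S - 81) = ((2 - 6)*(-16))*(1/1110 - 81) = -4*(-16)*(-89909/1110) = 64*(-89909/1110) = -2877088/555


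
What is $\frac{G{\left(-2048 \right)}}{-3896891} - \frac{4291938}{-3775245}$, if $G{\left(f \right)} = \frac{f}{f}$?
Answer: $\frac{5575070263171}{4903906087765} \approx 1.1369$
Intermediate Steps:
$G{\left(f \right)} = 1$
$\frac{G{\left(-2048 \right)}}{-3896891} - \frac{4291938}{-3775245} = 1 \frac{1}{-3896891} - \frac{4291938}{-3775245} = 1 \left(- \frac{1}{3896891}\right) - - \frac{1430646}{1258415} = - \frac{1}{3896891} + \frac{1430646}{1258415} = \frac{5575070263171}{4903906087765}$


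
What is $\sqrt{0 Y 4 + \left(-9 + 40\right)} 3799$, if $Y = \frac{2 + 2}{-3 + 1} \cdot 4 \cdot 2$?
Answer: $3799 \sqrt{31} \approx 21152.0$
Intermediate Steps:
$Y = -16$ ($Y = \frac{4}{-2} \cdot 4 \cdot 2 = 4 \left(- \frac{1}{2}\right) 4 \cdot 2 = \left(-2\right) 4 \cdot 2 = \left(-8\right) 2 = -16$)
$\sqrt{0 Y 4 + \left(-9 + 40\right)} 3799 = \sqrt{0 \left(-16\right) 4 + \left(-9 + 40\right)} 3799 = \sqrt{0 \cdot 4 + 31} \cdot 3799 = \sqrt{0 + 31} \cdot 3799 = \sqrt{31} \cdot 3799 = 3799 \sqrt{31}$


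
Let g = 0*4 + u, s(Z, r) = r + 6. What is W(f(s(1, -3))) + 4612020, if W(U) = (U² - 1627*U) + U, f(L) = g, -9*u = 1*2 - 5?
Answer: 41503303/9 ≈ 4.6115e+6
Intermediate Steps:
u = ⅓ (u = -(1*2 - 5)/9 = -(2 - 5)/9 = -⅑*(-3) = ⅓ ≈ 0.33333)
s(Z, r) = 6 + r
g = ⅓ (g = 0*4 + ⅓ = 0 + ⅓ = ⅓ ≈ 0.33333)
f(L) = ⅓
W(U) = U² - 1626*U
W(f(s(1, -3))) + 4612020 = (-1626 + ⅓)/3 + 4612020 = (⅓)*(-4877/3) + 4612020 = -4877/9 + 4612020 = 41503303/9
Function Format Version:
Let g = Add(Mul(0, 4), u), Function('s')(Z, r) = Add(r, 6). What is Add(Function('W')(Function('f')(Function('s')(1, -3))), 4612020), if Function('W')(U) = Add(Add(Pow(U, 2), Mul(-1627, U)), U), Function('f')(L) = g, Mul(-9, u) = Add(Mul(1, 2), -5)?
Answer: Rational(41503303, 9) ≈ 4.6115e+6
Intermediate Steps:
u = Rational(1, 3) (u = Mul(Rational(-1, 9), Add(Mul(1, 2), -5)) = Mul(Rational(-1, 9), Add(2, -5)) = Mul(Rational(-1, 9), -3) = Rational(1, 3) ≈ 0.33333)
Function('s')(Z, r) = Add(6, r)
g = Rational(1, 3) (g = Add(Mul(0, 4), Rational(1, 3)) = Add(0, Rational(1, 3)) = Rational(1, 3) ≈ 0.33333)
Function('f')(L) = Rational(1, 3)
Function('W')(U) = Add(Pow(U, 2), Mul(-1626, U))
Add(Function('W')(Function('f')(Function('s')(1, -3))), 4612020) = Add(Mul(Rational(1, 3), Add(-1626, Rational(1, 3))), 4612020) = Add(Mul(Rational(1, 3), Rational(-4877, 3)), 4612020) = Add(Rational(-4877, 9), 4612020) = Rational(41503303, 9)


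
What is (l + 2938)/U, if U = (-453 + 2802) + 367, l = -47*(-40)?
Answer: 2409/1358 ≈ 1.7739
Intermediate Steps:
l = 1880
U = 2716 (U = 2349 + 367 = 2716)
(l + 2938)/U = (1880 + 2938)/2716 = 4818*(1/2716) = 2409/1358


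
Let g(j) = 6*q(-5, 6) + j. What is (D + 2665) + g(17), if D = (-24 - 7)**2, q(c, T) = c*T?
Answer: 3463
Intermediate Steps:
q(c, T) = T*c
D = 961 (D = (-31)**2 = 961)
g(j) = -180 + j (g(j) = 6*(6*(-5)) + j = 6*(-30) + j = -180 + j)
(D + 2665) + g(17) = (961 + 2665) + (-180 + 17) = 3626 - 163 = 3463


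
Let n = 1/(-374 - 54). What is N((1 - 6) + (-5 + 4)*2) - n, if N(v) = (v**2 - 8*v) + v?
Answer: 41945/428 ≈ 98.002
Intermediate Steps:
n = -1/428 (n = 1/(-428) = -1/428 ≈ -0.0023364)
N(v) = v**2 - 7*v
N((1 - 6) + (-5 + 4)*2) - n = ((1 - 6) + (-5 + 4)*2)*(-7 + ((1 - 6) + (-5 + 4)*2)) - 1*(-1/428) = (-5 - 1*2)*(-7 + (-5 - 1*2)) + 1/428 = (-5 - 2)*(-7 + (-5 - 2)) + 1/428 = -7*(-7 - 7) + 1/428 = -7*(-14) + 1/428 = 98 + 1/428 = 41945/428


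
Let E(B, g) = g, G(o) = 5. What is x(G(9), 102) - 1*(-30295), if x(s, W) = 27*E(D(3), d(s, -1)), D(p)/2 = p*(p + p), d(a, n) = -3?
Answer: 30214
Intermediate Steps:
D(p) = 4*p**2 (D(p) = 2*(p*(p + p)) = 2*(p*(2*p)) = 2*(2*p**2) = 4*p**2)
x(s, W) = -81 (x(s, W) = 27*(-3) = -81)
x(G(9), 102) - 1*(-30295) = -81 - 1*(-30295) = -81 + 30295 = 30214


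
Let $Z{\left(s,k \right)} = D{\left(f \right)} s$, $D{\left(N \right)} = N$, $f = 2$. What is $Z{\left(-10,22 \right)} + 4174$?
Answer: $4154$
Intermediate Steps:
$Z{\left(s,k \right)} = 2 s$
$Z{\left(-10,22 \right)} + 4174 = 2 \left(-10\right) + 4174 = -20 + 4174 = 4154$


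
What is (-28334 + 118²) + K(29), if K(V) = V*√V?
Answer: -14410 + 29*√29 ≈ -14254.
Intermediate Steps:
K(V) = V^(3/2)
(-28334 + 118²) + K(29) = (-28334 + 118²) + 29^(3/2) = (-28334 + 13924) + 29*√29 = -14410 + 29*√29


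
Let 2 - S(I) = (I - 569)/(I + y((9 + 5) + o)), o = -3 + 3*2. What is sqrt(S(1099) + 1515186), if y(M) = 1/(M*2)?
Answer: 2*sqrt(528911313376798)/37367 ≈ 1230.9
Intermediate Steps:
o = 3 (o = -3 + 6 = 3)
y(M) = 1/(2*M)
S(I) = 2 - (-569 + I)/(1/34 + I) (S(I) = 2 - (I - 569)/(I + 1/(2*((9 + 5) + 3))) = 2 - (-569 + I)/(I + 1/(2*(14 + 3))) = 2 - (-569 + I)/(I + (1/2)/17) = 2 - (-569 + I)/(I + (1/2)*(1/17)) = 2 - (-569 + I)/(I + 1/34) = 2 - (-569 + I)/(1/34 + I))
sqrt(S(1099) + 1515186) = sqrt(2*(9674 + 17*1099)/(1 + 34*1099) + 1515186) = sqrt(2*(9674 + 18683)/(1 + 37366) + 1515186) = sqrt(2*28357/37367 + 1515186) = sqrt(2*(1/37367)*28357 + 1515186) = sqrt(56714/37367 + 1515186) = sqrt(56618011976/37367) = 2*sqrt(528911313376798)/37367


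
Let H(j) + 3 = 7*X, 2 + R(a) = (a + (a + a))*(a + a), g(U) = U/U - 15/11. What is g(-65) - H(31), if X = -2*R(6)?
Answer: 32985/11 ≈ 2998.6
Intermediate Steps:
g(U) = -4/11 (g(U) = 1 - 15*1/11 = 1 - 15/11 = -4/11)
R(a) = -2 + 6*a² (R(a) = -2 + (a + (a + a))*(a + a) = -2 + (a + 2*a)*(2*a) = -2 + (3*a)*(2*a) = -2 + 6*a²)
X = -428 (X = -2*(-2 + 6*6²) = -2*(-2 + 6*36) = -2*(-2 + 216) = -2*214 = -428)
H(j) = -2999 (H(j) = -3 + 7*(-428) = -3 - 2996 = -2999)
g(-65) - H(31) = -4/11 - 1*(-2999) = -4/11 + 2999 = 32985/11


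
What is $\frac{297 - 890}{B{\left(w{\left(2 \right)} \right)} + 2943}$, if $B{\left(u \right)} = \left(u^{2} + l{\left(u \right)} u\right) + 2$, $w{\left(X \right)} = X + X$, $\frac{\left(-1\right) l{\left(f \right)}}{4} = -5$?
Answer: $- \frac{593}{3041} \approx -0.195$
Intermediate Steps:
$l{\left(f \right)} = 20$ ($l{\left(f \right)} = \left(-4\right) \left(-5\right) = 20$)
$w{\left(X \right)} = 2 X$
$B{\left(u \right)} = 2 + u^{2} + 20 u$ ($B{\left(u \right)} = \left(u^{2} + 20 u\right) + 2 = 2 + u^{2} + 20 u$)
$\frac{297 - 890}{B{\left(w{\left(2 \right)} \right)} + 2943} = \frac{297 - 890}{\left(2 + \left(2 \cdot 2\right)^{2} + 20 \cdot 2 \cdot 2\right) + 2943} = - \frac{593}{\left(2 + 4^{2} + 20 \cdot 4\right) + 2943} = - \frac{593}{\left(2 + 16 + 80\right) + 2943} = - \frac{593}{98 + 2943} = - \frac{593}{3041}$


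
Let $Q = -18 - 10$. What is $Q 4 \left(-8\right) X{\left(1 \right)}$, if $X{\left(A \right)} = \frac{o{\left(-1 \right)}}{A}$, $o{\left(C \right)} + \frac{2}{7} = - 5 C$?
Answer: $4224$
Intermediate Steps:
$o{\left(C \right)} = - \frac{2}{7} - 5 C$
$X{\left(A \right)} = \frac{33}{7 A}$ ($X{\left(A \right)} = \frac{- \frac{2}{7} - -5}{A} = \frac{- \frac{2}{7} + 5}{A} = \frac{33}{7 A}$)
$Q = -28$ ($Q = -18 - 10 = -28$)
$Q 4 \left(-8\right) X{\left(1 \right)} = - 28 \cdot 4 \left(-8\right) \frac{33}{7 \cdot 1} = \left(-28\right) \left(-32\right) \frac{33}{7} \cdot 1 = 896 \cdot \frac{33}{7} = 4224$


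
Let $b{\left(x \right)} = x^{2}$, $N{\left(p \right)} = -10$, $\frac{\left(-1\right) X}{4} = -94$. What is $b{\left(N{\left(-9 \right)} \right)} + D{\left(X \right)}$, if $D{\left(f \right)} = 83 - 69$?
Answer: $114$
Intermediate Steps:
$X = 376$ ($X = \left(-4\right) \left(-94\right) = 376$)
$D{\left(f \right)} = 14$
$b{\left(N{\left(-9 \right)} \right)} + D{\left(X \right)} = \left(-10\right)^{2} + 14 = 100 + 14 = 114$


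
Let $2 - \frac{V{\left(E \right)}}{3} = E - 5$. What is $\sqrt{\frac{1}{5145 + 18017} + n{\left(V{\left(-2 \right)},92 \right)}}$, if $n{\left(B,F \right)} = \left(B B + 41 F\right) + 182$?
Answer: $\frac{\sqrt{2512327639814}}{23162} \approx 68.432$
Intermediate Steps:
$V{\left(E \right)} = 21 - 3 E$ ($V{\left(E \right)} = 6 - 3 \left(E - 5\right) = 6 - 3 \left(-5 + E\right) = 6 - \left(-15 + 3 E\right) = 21 - 3 E$)
$n{\left(B,F \right)} = 182 + B^{2} + 41 F$ ($n{\left(B,F \right)} = \left(B^{2} + 41 F\right) + 182 = 182 + B^{2} + 41 F$)
$\sqrt{\frac{1}{5145 + 18017} + n{\left(V{\left(-2 \right)},92 \right)}} = \sqrt{\frac{1}{5145 + 18017} + \left(182 + \left(21 - -6\right)^{2} + 41 \cdot 92\right)} = \sqrt{\frac{1}{23162} + \left(182 + \left(21 + 6\right)^{2} + 3772\right)} = \sqrt{\frac{1}{23162} + \left(182 + 27^{2} + 3772\right)} = \sqrt{\frac{1}{23162} + \left(182 + 729 + 3772\right)} = \sqrt{\frac{1}{23162} + 4683} = \sqrt{\frac{108467647}{23162}} = \frac{\sqrt{2512327639814}}{23162}$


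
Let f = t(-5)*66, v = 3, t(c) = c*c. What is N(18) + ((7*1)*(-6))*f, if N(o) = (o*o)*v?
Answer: -68328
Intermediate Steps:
t(c) = c²
N(o) = 3*o² (N(o) = (o*o)*3 = o²*3 = 3*o²)
f = 1650 (f = (-5)²*66 = 25*66 = 1650)
N(18) + ((7*1)*(-6))*f = 3*18² + ((7*1)*(-6))*1650 = 3*324 + (7*(-6))*1650 = 972 - 42*1650 = 972 - 69300 = -68328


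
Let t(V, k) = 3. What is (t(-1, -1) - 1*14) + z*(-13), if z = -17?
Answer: 210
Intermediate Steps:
(t(-1, -1) - 1*14) + z*(-13) = (3 - 1*14) - 17*(-13) = (3 - 14) + 221 = -11 + 221 = 210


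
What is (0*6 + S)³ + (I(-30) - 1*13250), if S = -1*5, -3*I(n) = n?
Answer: -13365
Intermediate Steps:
I(n) = -n/3
S = -5
(0*6 + S)³ + (I(-30) - 1*13250) = (0*6 - 5)³ + (-⅓*(-30) - 1*13250) = (0 - 5)³ + (10 - 13250) = (-5)³ - 13240 = -125 - 13240 = -13365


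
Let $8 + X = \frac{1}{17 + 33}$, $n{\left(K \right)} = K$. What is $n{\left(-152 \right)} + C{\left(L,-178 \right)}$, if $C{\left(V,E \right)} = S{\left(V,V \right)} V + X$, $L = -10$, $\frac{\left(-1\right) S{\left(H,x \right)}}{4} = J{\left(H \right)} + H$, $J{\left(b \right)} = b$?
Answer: $- \frac{47999}{50} \approx -959.98$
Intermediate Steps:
$S{\left(H,x \right)} = - 8 H$ ($S{\left(H,x \right)} = - 4 \left(H + H\right) = - 4 \cdot 2 H = - 8 H$)
$X = - \frac{399}{50}$ ($X = -8 + \frac{1}{17 + 33} = -8 + \frac{1}{50} = - \frac{399}{50} \approx -7.98$)
$C{\left(V,E \right)} = - \frac{399}{50} - 8 V^{2}$ ($C{\left(V,E \right)} = - 8 V V - \frac{399}{50} = - 8 V^{2} - \frac{399}{50} = - \frac{399}{50} - 8 V^{2}$)
$n{\left(-152 \right)} + C{\left(L,-178 \right)} = -152 - \left(\frac{399}{50} + 8 \left(-10\right)^{2}\right) = -152 - \frac{40399}{50} = - \frac{47999}{50}$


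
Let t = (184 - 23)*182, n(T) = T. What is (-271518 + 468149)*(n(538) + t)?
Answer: 5867469040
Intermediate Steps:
t = 29302 (t = 161*182 = 29302)
(-271518 + 468149)*(n(538) + t) = (-271518 + 468149)*(538 + 29302) = 196631*29840 = 5867469040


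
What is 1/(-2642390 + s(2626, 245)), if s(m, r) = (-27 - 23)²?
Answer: -1/2639890 ≈ -3.7880e-7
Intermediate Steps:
s(m, r) = 2500 (s(m, r) = (-50)² = 2500)
1/(-2642390 + s(2626, 245)) = 1/(-2642390 + 2500) = 1/(-2639890) = -1/2639890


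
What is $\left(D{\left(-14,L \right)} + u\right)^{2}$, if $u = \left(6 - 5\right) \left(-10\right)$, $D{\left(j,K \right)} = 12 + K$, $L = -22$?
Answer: $400$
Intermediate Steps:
$u = -10$ ($u = 1 \left(-10\right) = -10$)
$\left(D{\left(-14,L \right)} + u\right)^{2} = \left(\left(12 - 22\right) - 10\right)^{2} = \left(-10 - 10\right)^{2} = \left(-20\right)^{2} = 400$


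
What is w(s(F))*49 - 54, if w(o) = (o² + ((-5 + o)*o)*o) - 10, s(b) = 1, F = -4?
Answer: -691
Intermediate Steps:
w(o) = -10 + o² + o²*(-5 + o) (w(o) = (o² + (o*(-5 + o))*o) - 10 = (o² + o²*(-5 + o)) - 10 = -10 + o² + o²*(-5 + o))
w(s(F))*49 - 54 = (-10 + 1³ - 4*1²)*49 - 54 = (-10 + 1 - 4*1)*49 - 54 = (-10 + 1 - 4)*49 - 54 = -13*49 - 54 = -637 - 54 = -691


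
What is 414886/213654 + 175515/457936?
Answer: 113745358553/48919929072 ≈ 2.3251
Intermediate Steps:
414886/213654 + 175515/457936 = 414886*(1/213654) + 175515*(1/457936) = 207443/106827 + 175515/457936 = 113745358553/48919929072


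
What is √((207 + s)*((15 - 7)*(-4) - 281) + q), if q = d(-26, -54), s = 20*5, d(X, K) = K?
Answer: I*√96145 ≈ 310.07*I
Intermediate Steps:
s = 100
q = -54
√((207 + s)*((15 - 7)*(-4) - 281) + q) = √((207 + 100)*((15 - 7)*(-4) - 281) - 54) = √(307*(8*(-4) - 281) - 54) = √(307*(-32 - 281) - 54) = √(307*(-313) - 54) = √(-96091 - 54) = √(-96145) = I*√96145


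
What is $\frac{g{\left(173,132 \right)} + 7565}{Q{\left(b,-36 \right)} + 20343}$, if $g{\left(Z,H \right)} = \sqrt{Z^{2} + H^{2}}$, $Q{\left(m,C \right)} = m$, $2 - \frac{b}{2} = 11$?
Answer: $\frac{1513}{4065} + \frac{\sqrt{47353}}{20325} \approx 0.38291$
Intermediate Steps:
$b = -18$ ($b = 4 - 22 = -18$)
$g{\left(Z,H \right)} = \sqrt{H^{2} + Z^{2}}$
$\frac{g{\left(173,132 \right)} + 7565}{Q{\left(b,-36 \right)} + 20343} = \frac{\sqrt{132^{2} + 173^{2}} + 7565}{-18 + 20343} = \frac{\sqrt{17424 + 29929} + 7565}{20325} = \left(\sqrt{47353} + 7565\right) \frac{1}{20325} = \left(7565 + \sqrt{47353}\right) \frac{1}{20325} = \frac{1513}{4065} + \frac{\sqrt{47353}}{20325}$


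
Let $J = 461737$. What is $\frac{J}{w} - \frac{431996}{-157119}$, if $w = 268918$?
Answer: $\frac{188719156031}{42252127242} \approx 4.4665$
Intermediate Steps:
$\frac{J}{w} - \frac{431996}{-157119} = \frac{461737}{268918} - \frac{431996}{-157119} = 461737 \cdot \frac{1}{268918} - - \frac{431996}{157119} = \frac{461737}{268918} + \frac{431996}{157119} = \frac{188719156031}{42252127242}$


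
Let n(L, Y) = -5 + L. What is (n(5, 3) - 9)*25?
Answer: -225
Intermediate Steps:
(n(5, 3) - 9)*25 = ((-5 + 5) - 9)*25 = (0 - 9)*25 = -9*25 = -225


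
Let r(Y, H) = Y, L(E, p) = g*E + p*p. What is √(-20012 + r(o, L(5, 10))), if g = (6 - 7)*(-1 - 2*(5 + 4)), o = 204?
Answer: 4*I*√1238 ≈ 140.74*I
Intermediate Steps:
g = 19 (g = -(-1 - 2*9) = -(-1 - 18) = -1*(-19) = 19)
L(E, p) = p² + 19*E (L(E, p) = 19*E + p*p = 19*E + p² = p² + 19*E)
√(-20012 + r(o, L(5, 10))) = √(-20012 + 204) = √(-19808) = 4*I*√1238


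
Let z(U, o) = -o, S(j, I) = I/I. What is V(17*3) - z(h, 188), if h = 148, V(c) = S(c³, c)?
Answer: 189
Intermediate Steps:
S(j, I) = 1
V(c) = 1
V(17*3) - z(h, 188) = 1 - (-1)*188 = 1 - 1*(-188) = 1 + 188 = 189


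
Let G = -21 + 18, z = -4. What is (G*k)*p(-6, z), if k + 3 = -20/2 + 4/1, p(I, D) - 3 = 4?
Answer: 189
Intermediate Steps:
p(I, D) = 7 (p(I, D) = 3 + 4 = 7)
k = -9 (k = -3 + (-20/2 + 4/1) = -3 + (-20*½ + 4*1) = -3 + (-10 + 4) = -3 - 6 = -9)
G = -3
(G*k)*p(-6, z) = -3*(-9)*7 = 27*7 = 189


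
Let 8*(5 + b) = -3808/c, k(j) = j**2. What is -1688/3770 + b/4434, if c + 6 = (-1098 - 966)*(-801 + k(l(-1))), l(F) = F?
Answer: -3097410051067/6900414029730 ≈ -0.44887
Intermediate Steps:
c = 1651194 (c = -6 + (-1098 - 966)*(-801 + (-1)**2) = -6 - 2064*(-801 + 1) = -6 - 2064*(-800) = -6 + 1651200 = 1651194)
b = -4128223/825597 (b = -5 + (-3808/1651194)/8 = -5 + (-3808*1/1651194)/8 = -5 + (1/8)*(-1904/825597) = -5 - 238/825597 = -4128223/825597 ≈ -5.0003)
-1688/3770 + b/4434 = -1688/3770 - 4128223/825597/4434 = -1688*1/3770 - 4128223/825597*1/4434 = -844/1885 - 4128223/3660697098 = -3097410051067/6900414029730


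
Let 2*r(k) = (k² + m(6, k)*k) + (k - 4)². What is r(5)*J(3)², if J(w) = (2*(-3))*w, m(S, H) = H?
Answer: 8262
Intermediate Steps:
J(w) = -6*w
r(k) = k² + (-4 + k)²/2 (r(k) = ((k² + k*k) + (k - 4)²)/2 = ((k² + k²) + (-4 + k)²)/2 = (2*k² + (-4 + k)²)/2 = ((-4 + k)² + 2*k²)/2 = k² + (-4 + k)²/2)
r(5)*J(3)² = (5² + (-4 + 5)²/2)*(-6*3)² = (25 + (½)*1²)*(-18)² = (25 + (½)*1)*324 = (25 + ½)*324 = (51/2)*324 = 8262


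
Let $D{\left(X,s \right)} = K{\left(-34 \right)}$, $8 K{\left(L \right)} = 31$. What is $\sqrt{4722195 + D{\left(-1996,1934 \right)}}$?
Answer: $\frac{\sqrt{75555182}}{4} \approx 2173.1$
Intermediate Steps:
$K{\left(L \right)} = \frac{31}{8}$ ($K{\left(L \right)} = \frac{1}{8} \cdot 31 = \frac{31}{8}$)
$D{\left(X,s \right)} = \frac{31}{8}$
$\sqrt{4722195 + D{\left(-1996,1934 \right)}} = \sqrt{4722195 + \frac{31}{8}} = \sqrt{\frac{37777591}{8}} = \frac{\sqrt{75555182}}{4}$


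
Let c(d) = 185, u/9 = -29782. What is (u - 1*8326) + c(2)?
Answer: -276179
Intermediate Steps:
u = -268038 (u = 9*(-29782) = -268038)
(u - 1*8326) + c(2) = (-268038 - 1*8326) + 185 = (-268038 - 8326) + 185 = -276364 + 185 = -276179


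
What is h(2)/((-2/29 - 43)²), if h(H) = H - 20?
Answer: -15138/1560001 ≈ -0.0097038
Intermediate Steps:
h(H) = -20 + H
h(2)/((-2/29 - 43)²) = (-20 + 2)/((-2/29 - 43)²) = -18/(-2*1/29 - 43)² = -18/(-2/29 - 43)² = -18/((-1249/29)²) = -18/1560001/841 = -18*841/1560001 = -15138/1560001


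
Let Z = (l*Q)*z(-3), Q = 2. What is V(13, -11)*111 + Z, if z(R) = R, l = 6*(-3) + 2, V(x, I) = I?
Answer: -1125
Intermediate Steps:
l = -16 (l = -18 + 2 = -16)
Z = 96 (Z = -16*2*(-3) = -32*(-3) = 96)
V(13, -11)*111 + Z = -11*111 + 96 = -1221 + 96 = -1125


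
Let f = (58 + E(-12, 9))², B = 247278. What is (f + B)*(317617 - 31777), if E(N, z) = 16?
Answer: 72247203360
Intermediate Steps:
f = 5476 (f = (58 + 16)² = 74² = 5476)
(f + B)*(317617 - 31777) = (5476 + 247278)*(317617 - 31777) = 252754*285840 = 72247203360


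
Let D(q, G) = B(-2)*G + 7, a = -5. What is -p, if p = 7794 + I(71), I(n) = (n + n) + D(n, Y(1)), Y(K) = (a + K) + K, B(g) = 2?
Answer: -7937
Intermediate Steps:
Y(K) = -5 + 2*K (Y(K) = (-5 + K) + K = -5 + 2*K)
D(q, G) = 7 + 2*G (D(q, G) = 2*G + 7 = 7 + 2*G)
I(n) = 1 + 2*n (I(n) = (n + n) + (7 + 2*(-5 + 2*1)) = 2*n + (7 + 2*(-5 + 2)) = 2*n + (7 + 2*(-3)) = 2*n + (7 - 6) = 2*n + 1 = 1 + 2*n)
p = 7937 (p = 7794 + (1 + 2*71) = 7794 + (1 + 142) = 7794 + 143 = 7937)
-p = -1*7937 = -7937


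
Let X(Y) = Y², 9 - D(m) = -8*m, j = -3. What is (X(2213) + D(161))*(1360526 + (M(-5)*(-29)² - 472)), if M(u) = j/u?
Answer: 33324610774138/5 ≈ 6.6649e+12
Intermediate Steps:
M(u) = -3/u
D(m) = 9 + 8*m (D(m) = 9 - (-8)*m = 9 + 8*m)
(X(2213) + D(161))*(1360526 + (M(-5)*(-29)² - 472)) = (2213² + (9 + 8*161))*(1360526 + (-3/(-5)*(-29)² - 472)) = (4897369 + (9 + 1288))*(1360526 + (-3*(-⅕)*841 - 472)) = (4897369 + 1297)*(1360526 + ((⅗)*841 - 472)) = 4898666*(1360526 + (2523/5 - 472)) = 4898666*(1360526 + 163/5) = 4898666*(6802793/5) = 33324610774138/5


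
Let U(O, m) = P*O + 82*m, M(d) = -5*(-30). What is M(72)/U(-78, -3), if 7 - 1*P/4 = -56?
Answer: -25/3317 ≈ -0.0075369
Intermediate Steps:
P = 252 (P = 28 - 4*(-56) = 28 + 224 = 252)
M(d) = 150
U(O, m) = 82*m + 252*O (U(O, m) = 252*O + 82*m = 82*m + 252*O)
M(72)/U(-78, -3) = 150/(82*(-3) + 252*(-78)) = 150/(-246 - 19656) = 150/(-19902) = 150*(-1/19902) = -25/3317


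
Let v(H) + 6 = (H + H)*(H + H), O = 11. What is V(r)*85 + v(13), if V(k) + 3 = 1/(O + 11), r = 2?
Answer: 9215/22 ≈ 418.86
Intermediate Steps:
v(H) = -6 + 4*H**2 (v(H) = -6 + (H + H)*(H + H) = -6 + (2*H)*(2*H) = -6 + 4*H**2)
V(k) = -65/22 (V(k) = -3 + 1/(11 + 11) = -3 + 1/22 = -65/22)
V(r)*85 + v(13) = -65/22*85 + (-6 + 4*13**2) = -5525/22 + (-6 + 4*169) = -5525/22 + (-6 + 676) = -5525/22 + 670 = 9215/22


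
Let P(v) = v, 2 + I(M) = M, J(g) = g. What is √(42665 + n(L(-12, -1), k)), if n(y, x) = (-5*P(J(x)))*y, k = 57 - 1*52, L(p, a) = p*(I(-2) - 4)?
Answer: √40265 ≈ 200.66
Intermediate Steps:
I(M) = -2 + M
L(p, a) = -8*p (L(p, a) = p*((-2 - 2) - 4) = p*(-4 - 4) = p*(-8) = -8*p)
k = 5 (k = 57 - 52 = 5)
n(y, x) = -5*x*y (n(y, x) = (-5*x)*y = -5*x*y)
√(42665 + n(L(-12, -1), k)) = √(42665 - 5*5*(-8*(-12))) = √(42665 - 5*5*96) = √(42665 - 2400) = √40265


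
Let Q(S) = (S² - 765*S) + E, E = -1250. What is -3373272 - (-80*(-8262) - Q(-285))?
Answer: -3736232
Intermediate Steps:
Q(S) = -1250 + S² - 765*S (Q(S) = (S² - 765*S) - 1250 = -1250 + S² - 765*S)
-3373272 - (-80*(-8262) - Q(-285)) = -3373272 - (-80*(-8262) - (-1250 + (-285)² - 765*(-285))) = -3373272 - (660960 - (-1250 + 81225 + 218025)) = -3373272 - (660960 - 1*298000) = -3373272 - (660960 - 298000) = -3373272 - 1*362960 = -3373272 - 362960 = -3736232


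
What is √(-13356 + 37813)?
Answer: √24457 ≈ 156.39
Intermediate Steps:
√(-13356 + 37813) = √24457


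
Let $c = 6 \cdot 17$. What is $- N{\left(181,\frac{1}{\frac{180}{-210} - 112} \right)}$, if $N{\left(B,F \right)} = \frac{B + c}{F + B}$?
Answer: $- \frac{223570}{142983} \approx -1.5636$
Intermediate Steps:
$c = 102$
$N{\left(B,F \right)} = \frac{102 + B}{B + F}$ ($N{\left(B,F \right)} = \frac{B + 102}{F + B} = \frac{102 + B}{B + F}$)
$- N{\left(181,\frac{1}{\frac{180}{-210} - 112} \right)} = - \frac{102 + 181}{181 + \frac{1}{\frac{180}{-210} - 112}} = - \frac{283}{181 + \frac{1}{180 \left(- \frac{1}{210}\right) - 112}} = - \frac{283}{181 + \frac{1}{- \frac{6}{7} - 112}} = - \frac{283}{181 + \frac{1}{- \frac{790}{7}}} = - \frac{283}{181 - \frac{7}{790}} = - \frac{283}{\frac{142983}{790}} = - \frac{790 \cdot 283}{142983} = \left(-1\right) \frac{223570}{142983} = - \frac{223570}{142983}$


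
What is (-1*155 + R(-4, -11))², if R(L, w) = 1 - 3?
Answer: 24649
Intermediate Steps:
R(L, w) = -2
(-1*155 + R(-4, -11))² = (-1*155 - 2)² = (-155 - 2)² = (-157)² = 24649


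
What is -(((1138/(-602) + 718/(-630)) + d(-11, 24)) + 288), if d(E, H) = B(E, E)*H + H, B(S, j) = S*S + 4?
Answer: -44819998/13545 ≈ -3309.0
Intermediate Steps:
B(S, j) = 4 + S**2 (B(S, j) = S**2 + 4 = 4 + S**2)
d(E, H) = H + H*(4 + E**2) (d(E, H) = (4 + E**2)*H + H = H*(4 + E**2) + H = H + H*(4 + E**2))
-(((1138/(-602) + 718/(-630)) + d(-11, 24)) + 288) = -(((1138/(-602) + 718/(-630)) + 24*(5 + (-11)**2)) + 288) = -(((1138*(-1/602) + 718*(-1/630)) + 24*(5 + 121)) + 288) = -(((-569/301 - 359/315) + 24*126) + 288) = -((-41042/13545 + 3024) + 288) = -(40919038/13545 + 288) = -1*44819998/13545 = -44819998/13545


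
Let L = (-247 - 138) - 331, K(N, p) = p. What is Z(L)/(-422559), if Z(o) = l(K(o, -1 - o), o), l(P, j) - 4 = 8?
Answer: -4/140853 ≈ -2.8398e-5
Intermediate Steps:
l(P, j) = 12 (l(P, j) = 4 + 8 = 12)
L = -716 (L = -385 - 331 = -716)
Z(o) = 12
Z(L)/(-422559) = 12/(-422559) = 12*(-1/422559) = -4/140853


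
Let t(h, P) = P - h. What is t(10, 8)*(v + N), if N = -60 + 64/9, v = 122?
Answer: -1244/9 ≈ -138.22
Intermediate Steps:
N = -476/9 (N = -60 + 64*(1/9) = -60 + 64/9 = -476/9 ≈ -52.889)
t(10, 8)*(v + N) = (8 - 1*10)*(122 - 476/9) = (8 - 10)*(622/9) = -2*622/9 = -1244/9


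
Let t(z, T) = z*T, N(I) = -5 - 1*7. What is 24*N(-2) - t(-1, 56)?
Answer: -232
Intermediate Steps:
N(I) = -12 (N(I) = -5 - 7 = -12)
t(z, T) = T*z
24*N(-2) - t(-1, 56) = 24*(-12) - 56*(-1) = -288 - 1*(-56) = -288 + 56 = -232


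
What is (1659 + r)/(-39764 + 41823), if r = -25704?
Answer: -24045/2059 ≈ -11.678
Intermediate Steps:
(1659 + r)/(-39764 + 41823) = (1659 - 25704)/(-39764 + 41823) = -24045/2059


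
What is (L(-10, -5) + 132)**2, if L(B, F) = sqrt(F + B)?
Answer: (132 + I*sqrt(15))**2 ≈ 17409.0 + 1022.5*I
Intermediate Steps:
L(B, F) = sqrt(B + F)
(L(-10, -5) + 132)**2 = (sqrt(-10 - 5) + 132)**2 = (sqrt(-15) + 132)**2 = (I*sqrt(15) + 132)**2 = (132 + I*sqrt(15))**2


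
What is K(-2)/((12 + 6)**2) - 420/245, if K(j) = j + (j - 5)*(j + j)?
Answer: -1853/1134 ≈ -1.6340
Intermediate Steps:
K(j) = j + 2*j*(-5 + j) (K(j) = j + (-5 + j)*(2*j) = j + 2*j*(-5 + j))
K(-2)/((12 + 6)**2) - 420/245 = (-2*(-9 + 2*(-2)))/((12 + 6)**2) - 420/245 = (-2*(-9 - 4))/(18**2) - 420*1/245 = -2*(-13)/324 - 12/7 = 26*(1/324) - 12/7 = 13/162 - 12/7 = -1853/1134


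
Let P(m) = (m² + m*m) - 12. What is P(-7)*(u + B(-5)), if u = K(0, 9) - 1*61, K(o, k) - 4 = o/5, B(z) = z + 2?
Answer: -5160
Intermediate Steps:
B(z) = 2 + z
K(o, k) = 4 + o/5
u = -57 (u = (4 + (⅕)*0) - 1*61 = (4 + 0) - 61 = 4 - 61 = -57)
P(m) = -12 + 2*m² (P(m) = (m² + m²) - 12 = 2*m² - 12 = -12 + 2*m²)
P(-7)*(u + B(-5)) = (-12 + 2*(-7)²)*(-57 + (2 - 5)) = (-12 + 2*49)*(-57 - 3) = (-12 + 98)*(-60) = 86*(-60) = -5160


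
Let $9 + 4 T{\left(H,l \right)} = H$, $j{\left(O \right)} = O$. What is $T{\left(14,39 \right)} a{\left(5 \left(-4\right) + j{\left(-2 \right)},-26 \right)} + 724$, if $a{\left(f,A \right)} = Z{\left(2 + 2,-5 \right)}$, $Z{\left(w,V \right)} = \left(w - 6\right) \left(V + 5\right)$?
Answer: $724$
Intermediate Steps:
$Z{\left(w,V \right)} = \left(-6 + w\right) \left(5 + V\right)$
$T{\left(H,l \right)} = - \frac{9}{4} + \frac{H}{4}$
$a{\left(f,A \right)} = 0$ ($a{\left(f,A \right)} = -30 - -30 + 5 \left(2 + 2\right) - 5 \left(2 + 2\right) = -30 + 30 + 5 \cdot 4 - 20 = -30 + 30 + 20 - 20 = 0$)
$T{\left(14,39 \right)} a{\left(5 \left(-4\right) + j{\left(-2 \right)},-26 \right)} + 724 = \left(- \frac{9}{4} + \frac{1}{4} \cdot 14\right) 0 + 724 = \left(- \frac{9}{4} + \frac{7}{2}\right) 0 + 724 = \frac{5}{4} \cdot 0 + 724 = 0 + 724 = 724$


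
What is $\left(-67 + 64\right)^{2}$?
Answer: $9$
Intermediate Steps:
$\left(-67 + 64\right)^{2} = \left(-3\right)^{2} = 9$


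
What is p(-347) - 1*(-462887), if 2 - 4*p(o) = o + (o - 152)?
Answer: 463099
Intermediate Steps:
p(o) = 77/2 - o/2 (p(o) = ½ - (o + (o - 152))/4 = ½ - (o + (-152 + o))/4 = ½ - (-152 + 2*o)/4 = ½ + (38 - o/2) = 77/2 - o/2)
p(-347) - 1*(-462887) = (77/2 - ½*(-347)) - 1*(-462887) = (77/2 + 347/2) + 462887 = 212 + 462887 = 463099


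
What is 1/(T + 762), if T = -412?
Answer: 1/350 ≈ 0.0028571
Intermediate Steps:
1/(T + 762) = 1/(-412 + 762) = 1/350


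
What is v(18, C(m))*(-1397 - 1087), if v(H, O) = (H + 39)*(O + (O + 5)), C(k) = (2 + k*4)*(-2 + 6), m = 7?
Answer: -34689060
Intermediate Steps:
C(k) = 8 + 16*k (C(k) = (2 + 4*k)*4 = 8 + 16*k)
v(H, O) = (5 + 2*O)*(39 + H) (v(H, O) = (39 + H)*(O + (5 + O)) = (39 + H)*(5 + 2*O) = (5 + 2*O)*(39 + H))
v(18, C(m))*(-1397 - 1087) = (195 + 5*18 + 78*(8 + 16*7) + 2*18*(8 + 16*7))*(-1397 - 1087) = (195 + 90 + 78*(8 + 112) + 2*18*(8 + 112))*(-2484) = (195 + 90 + 78*120 + 2*18*120)*(-2484) = (195 + 90 + 9360 + 4320)*(-2484) = 13965*(-2484) = -34689060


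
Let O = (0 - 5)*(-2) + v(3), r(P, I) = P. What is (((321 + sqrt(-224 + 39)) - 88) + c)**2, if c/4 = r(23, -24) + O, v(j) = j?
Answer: (377 + I*sqrt(185))**2 ≈ 1.4194e+5 + 10256.0*I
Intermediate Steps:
O = 13 (O = (0 - 5)*(-2) + 3 = -5*(-2) + 3 = 10 + 3 = 13)
c = 144 (c = 4*(23 + 13) = 4*36 = 144)
(((321 + sqrt(-224 + 39)) - 88) + c)**2 = (((321 + sqrt(-224 + 39)) - 88) + 144)**2 = (((321 + sqrt(-185)) - 88) + 144)**2 = (((321 + I*sqrt(185)) - 88) + 144)**2 = ((233 + I*sqrt(185)) + 144)**2 = (377 + I*sqrt(185))**2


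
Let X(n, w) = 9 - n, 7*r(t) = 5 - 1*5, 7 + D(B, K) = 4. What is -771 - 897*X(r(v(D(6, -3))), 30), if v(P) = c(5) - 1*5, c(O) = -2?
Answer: -8844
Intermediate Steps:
D(B, K) = -3 (D(B, K) = -7 + 4 = -3)
v(P) = -7 (v(P) = -2 - 1*5 = -2 - 5 = -7)
r(t) = 0 (r(t) = (5 - 1*5)/7 = (5 - 5)/7 = (1/7)*0 = 0)
-771 - 897*X(r(v(D(6, -3))), 30) = -771 - 897*(9 - 1*0) = -771 - 897*(9 + 0) = -771 - 897*9 = -771 - 8073 = -8844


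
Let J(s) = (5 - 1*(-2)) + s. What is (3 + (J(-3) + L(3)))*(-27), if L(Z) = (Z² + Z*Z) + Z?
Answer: -756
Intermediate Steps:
L(Z) = Z + 2*Z² (L(Z) = (Z² + Z²) + Z = 2*Z² + Z = Z + 2*Z²)
J(s) = 7 + s (J(s) = (5 + 2) + s = 7 + s)
(3 + (J(-3) + L(3)))*(-27) = (3 + ((7 - 3) + 3*(1 + 2*3)))*(-27) = (3 + (4 + 3*(1 + 6)))*(-27) = (3 + (4 + 3*7))*(-27) = (3 + (4 + 21))*(-27) = (3 + 25)*(-27) = 28*(-27) = -756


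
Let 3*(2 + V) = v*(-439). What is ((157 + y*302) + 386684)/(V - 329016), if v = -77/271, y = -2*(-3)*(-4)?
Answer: -308609109/267457831 ≈ -1.1539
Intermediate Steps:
y = -24 (y = 6*(-4) = -24)
v = -77/271 (v = -77*1/271 = -77/271 ≈ -0.28413)
V = 32177/813 (V = -2 + (-77/271*(-439))/3 = -2 + (1/3)*(33803/271) = -2 + 33803/813 = 32177/813 ≈ 39.578)
((157 + y*302) + 386684)/(V - 329016) = ((157 - 24*302) + 386684)/(32177/813 - 329016) = ((157 - 7248) + 386684)/(-267457831/813) = (-7091 + 386684)*(-813/267457831) = 379593*(-813/267457831) = -308609109/267457831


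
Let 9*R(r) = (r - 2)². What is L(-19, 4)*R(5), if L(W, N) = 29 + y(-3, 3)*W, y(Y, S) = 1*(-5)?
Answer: 124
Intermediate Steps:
y(Y, S) = -5
L(W, N) = 29 - 5*W
R(r) = (-2 + r)²/9 (R(r) = (r - 2)²/9 = (-2 + r)²/9)
L(-19, 4)*R(5) = (29 - 5*(-19))*((-2 + 5)²/9) = (29 + 95)*((⅑)*3²) = 124*((⅑)*9) = 124*1 = 124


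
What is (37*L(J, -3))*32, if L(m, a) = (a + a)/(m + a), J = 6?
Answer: -2368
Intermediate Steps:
L(m, a) = 2*a/(a + m) (L(m, a) = (2*a)/(a + m) = 2*a/(a + m))
(37*L(J, -3))*32 = (37*(2*(-3)/(-3 + 6)))*32 = (37*(2*(-3)/3))*32 = (37*(2*(-3)*(⅓)))*32 = (37*(-2))*32 = -74*32 = -2368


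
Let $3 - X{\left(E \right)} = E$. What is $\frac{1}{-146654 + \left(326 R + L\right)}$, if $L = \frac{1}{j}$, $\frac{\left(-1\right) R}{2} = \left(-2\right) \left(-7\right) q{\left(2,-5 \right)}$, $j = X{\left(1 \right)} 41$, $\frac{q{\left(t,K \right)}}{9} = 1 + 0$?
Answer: $- \frac{82}{18762091} \approx -4.3705 \cdot 10^{-6}$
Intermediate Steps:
$X{\left(E \right)} = 3 - E$
$q{\left(t,K \right)} = 9$ ($q{\left(t,K \right)} = 9 \left(1 + 0\right) = 9 \cdot 1 = 9$)
$j = 82$ ($j = \left(3 - 1\right) 41 = 2 \cdot 41 = 82$)
$R = -252$ ($R = - 2 \left(-2\right) \left(-7\right) 9 = - 2 \cdot 14 \cdot 9 = \left(-2\right) 126 = -252$)
$L = \frac{1}{82} \approx 0.012195$
$\frac{1}{-146654 + \left(326 R + L\right)} = \frac{1}{-146654 + \left(326 \left(-252\right) + \frac{1}{82}\right)} = \frac{1}{-146654 + \left(-82152 + \frac{1}{82}\right)} = \frac{1}{-146654 - \frac{6736463}{82}} = \frac{1}{- \frac{18762091}{82}} = - \frac{82}{18762091}$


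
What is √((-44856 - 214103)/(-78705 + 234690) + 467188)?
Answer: √11367260439557685/155985 ≈ 683.51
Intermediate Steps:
√((-44856 - 214103)/(-78705 + 234690) + 467188) = √(-258959/155985 + 467188) = √(72874061221/155985) = √11367260439557685/155985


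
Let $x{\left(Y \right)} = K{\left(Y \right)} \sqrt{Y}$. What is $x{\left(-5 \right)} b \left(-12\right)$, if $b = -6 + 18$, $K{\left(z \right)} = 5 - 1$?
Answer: $- 576 i \sqrt{5} \approx - 1288.0 i$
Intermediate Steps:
$K{\left(z \right)} = 4$ ($K{\left(z \right)} = 5 - 1 = 4$)
$b = 12$
$x{\left(Y \right)} = 4 \sqrt{Y}$
$x{\left(-5 \right)} b \left(-12\right) = 4 \sqrt{-5} \cdot 12 \left(-12\right) = 4 i \sqrt{5} \cdot 12 \left(-12\right) = 48 i \sqrt{5} \left(-12\right) = - 576 i \sqrt{5}$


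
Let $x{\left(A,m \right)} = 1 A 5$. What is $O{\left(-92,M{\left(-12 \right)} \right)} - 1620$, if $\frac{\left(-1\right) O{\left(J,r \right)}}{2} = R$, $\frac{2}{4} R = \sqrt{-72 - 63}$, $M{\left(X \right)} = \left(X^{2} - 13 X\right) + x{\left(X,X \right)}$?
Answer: $-1620 - 12 i \sqrt{15} \approx -1620.0 - 46.476 i$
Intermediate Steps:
$x{\left(A,m \right)} = 5 A$ ($x{\left(A,m \right)} = A 5 = 5 A$)
$M{\left(X \right)} = X^{2} - 8 X$ ($M{\left(X \right)} = \left(X^{2} - 13 X\right) + 5 X = X^{2} - 8 X$)
$R = 6 i \sqrt{15}$ ($R = 2 \sqrt{-72 - 63} = 2 \sqrt{-135} = 2 \cdot 3 i \sqrt{15} = 6 i \sqrt{15} \approx 23.238 i$)
$O{\left(J,r \right)} = - 12 i \sqrt{15}$ ($O{\left(J,r \right)} = - 2 \cdot 6 i \sqrt{15} = - 12 i \sqrt{15}$)
$O{\left(-92,M{\left(-12 \right)} \right)} - 1620 = - 12 i \sqrt{15} - 1620 = -1620 - 12 i \sqrt{15}$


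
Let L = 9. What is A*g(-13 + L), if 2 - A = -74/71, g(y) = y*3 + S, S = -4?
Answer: -3456/71 ≈ -48.676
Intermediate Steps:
g(y) = -4 + 3*y (g(y) = y*3 - 4 = 3*y - 4 = -4 + 3*y)
A = 216/71 (A = 2 - (-74)/71 = 2 - 1*(-74/71) = 2 + 74/71 = 216/71 ≈ 3.0423)
A*g(-13 + L) = 216*(-4 + 3*(-13 + 9))/71 = 216*(-4 + 3*(-4))/71 = 216*(-4 - 12)/71 = (216/71)*(-16) = -3456/71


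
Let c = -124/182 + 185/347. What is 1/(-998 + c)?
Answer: -31577/31518525 ≈ -0.0010019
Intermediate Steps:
c = -4679/31577 (c = -124*1/182 + 185*(1/347) = -62/91 + 185/347 = -4679/31577 ≈ -0.14818)
1/(-998 + c) = 1/(-998 - 4679/31577) = 1/(-31518525/31577) = -31577/31518525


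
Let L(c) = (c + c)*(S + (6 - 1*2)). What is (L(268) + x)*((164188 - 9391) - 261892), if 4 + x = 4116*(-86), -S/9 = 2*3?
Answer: 40779634100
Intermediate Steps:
S = -54 (S = -18*3 = -9*6 = -54)
L(c) = -100*c (L(c) = (c + c)*(-54 + (6 - 1*2)) = (2*c)*(-54 + (6 - 2)) = (2*c)*(-54 + 4) = (2*c)*(-50) = -100*c)
x = -353980 (x = -4 + 4116*(-86) = -4 - 353976 = -353980)
(L(268) + x)*((164188 - 9391) - 261892) = (-100*268 - 353980)*((164188 - 9391) - 261892) = (-26800 - 353980)*(154797 - 261892) = -380780*(-107095) = 40779634100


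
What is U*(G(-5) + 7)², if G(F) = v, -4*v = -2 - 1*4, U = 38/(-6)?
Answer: -5491/12 ≈ -457.58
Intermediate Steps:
U = -19/3 (U = 38*(-⅙) = -19/3 ≈ -6.3333)
v = 3/2 (v = -(-2 - 1*4)/4 = -(-2 - 4)/4 = -¼*(-6) = 3/2 ≈ 1.5000)
G(F) = 3/2
U*(G(-5) + 7)² = -19*(3/2 + 7)²/3 = -19*(17/2)²/3 = -19/3*289/4 = -5491/12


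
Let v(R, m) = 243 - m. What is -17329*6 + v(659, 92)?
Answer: -103823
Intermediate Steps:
-17329*6 + v(659, 92) = -17329*6 + (243 - 1*92) = -103974 + (243 - 92) = -103974 + 151 = -103823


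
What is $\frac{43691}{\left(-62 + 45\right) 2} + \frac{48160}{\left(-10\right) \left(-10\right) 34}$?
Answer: $- \frac{216047}{170} \approx -1270.9$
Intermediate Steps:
$\frac{43691}{\left(-62 + 45\right) 2} + \frac{48160}{\left(-10\right) \left(-10\right) 34} = \frac{43691}{\left(-17\right) 2} + \frac{48160}{100 \cdot 34} = \frac{43691}{-34} + \frac{48160}{3400} = 43691 \left(- \frac{1}{34}\right) + 48160 \cdot \frac{1}{3400} = - \frac{43691}{34} + \frac{1204}{85} = - \frac{216047}{170}$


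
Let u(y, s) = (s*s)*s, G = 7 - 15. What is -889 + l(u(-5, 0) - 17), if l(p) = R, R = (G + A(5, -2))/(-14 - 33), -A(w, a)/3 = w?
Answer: -41760/47 ≈ -888.51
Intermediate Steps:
G = -8
A(w, a) = -3*w
u(y, s) = s³ (u(y, s) = s²*s = s³)
R = 23/47 (R = (-8 - 3*5)/(-14 - 33) = (-8 - 15)/(-47) = -23*(-1/47) = 23/47 ≈ 0.48936)
l(p) = 23/47
-889 + l(u(-5, 0) - 17) = -889 + 23/47 = -41760/47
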